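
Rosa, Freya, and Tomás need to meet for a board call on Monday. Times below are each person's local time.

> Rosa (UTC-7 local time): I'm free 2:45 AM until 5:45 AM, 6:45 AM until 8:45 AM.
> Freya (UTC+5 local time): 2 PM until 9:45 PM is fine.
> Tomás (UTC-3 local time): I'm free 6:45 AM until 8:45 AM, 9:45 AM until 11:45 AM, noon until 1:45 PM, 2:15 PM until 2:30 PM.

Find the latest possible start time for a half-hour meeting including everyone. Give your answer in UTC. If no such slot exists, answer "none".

Rosa in UTC: 09:45-12:45, 13:45-15:45 (add 7h to convert from UTC-7).
Freya in UTC: 09:00-16:45 (subtract 5h to convert from UTC+5).
Tomás in UTC: 09:45-11:45, 12:45-14:45, 15:00-16:45, 17:15-17:30 (add 3h to convert from UTC-3).
Rosa ∩ Freya: 09:45-12:45, 13:45-15:45.
Rosa ∩ Freya ∩ Tomás: 09:45-11:45, 13:45-14:45, 15:00-15:45.
The last common window of at least 30 minutes is 15:00-15:45; a 30-minute meeting can start as late as 15:15 and still end by 15:45.

15:15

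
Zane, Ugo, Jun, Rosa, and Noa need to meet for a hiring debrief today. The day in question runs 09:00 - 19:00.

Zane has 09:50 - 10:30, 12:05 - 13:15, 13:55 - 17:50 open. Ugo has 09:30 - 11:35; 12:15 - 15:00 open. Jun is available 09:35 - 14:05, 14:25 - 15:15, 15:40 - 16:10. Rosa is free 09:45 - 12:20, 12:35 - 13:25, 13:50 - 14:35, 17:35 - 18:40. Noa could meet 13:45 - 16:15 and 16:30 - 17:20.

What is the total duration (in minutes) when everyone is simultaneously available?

20

Zane ∩ Ugo: 09:50-10:30, 12:15-13:15, 13:55-15:00.
Zane ∩ Ugo ∩ Jun: 09:50-10:30, 12:15-13:15, 13:55-14:05, 14:25-15:00.
Zane ∩ Ugo ∩ Jun ∩ Rosa: 09:50-10:30, 12:15-12:20, 12:35-13:15, 13:55-14:05, 14:25-14:35.
Zane ∩ Ugo ∩ Jun ∩ Rosa ∩ Noa: 13:55-14:05, 14:25-14:35.
So the common availability across everyone is 13:55-14:05, 14:25-14:35.
Summing the common windows: 10 + 10 = 20 minutes.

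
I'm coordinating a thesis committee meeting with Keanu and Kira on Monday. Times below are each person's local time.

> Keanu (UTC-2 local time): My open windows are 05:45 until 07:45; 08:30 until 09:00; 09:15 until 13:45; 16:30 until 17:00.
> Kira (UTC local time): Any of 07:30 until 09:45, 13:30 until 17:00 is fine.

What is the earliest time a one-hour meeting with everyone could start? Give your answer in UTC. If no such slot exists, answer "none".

Keanu in UTC: 07:45-09:45, 10:30-11:00, 11:15-15:45, 18:30-19:00 (add 2h to convert from UTC-2).
Kira in UTC: 07:30-09:45, 13:30-17:00.
Keanu ∩ Kira: 07:45-09:45, 13:30-15:45.
The first common window of at least 60 minutes is 07:45-09:45, so the earliest start is 07:45.

07:45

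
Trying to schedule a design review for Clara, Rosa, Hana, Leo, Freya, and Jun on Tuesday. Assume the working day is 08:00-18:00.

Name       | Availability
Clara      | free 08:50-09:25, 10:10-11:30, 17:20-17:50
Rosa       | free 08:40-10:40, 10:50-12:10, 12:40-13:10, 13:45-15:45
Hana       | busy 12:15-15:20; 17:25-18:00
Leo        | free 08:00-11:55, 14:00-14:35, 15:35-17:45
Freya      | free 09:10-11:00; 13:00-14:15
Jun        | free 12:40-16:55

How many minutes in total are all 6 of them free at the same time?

0

Clara free: 08:50-09:25, 10:10-11:30, 17:20-17:50.
Rosa free: 08:40-10:40, 10:50-12:10, 12:40-13:10, 13:45-15:45.
Hana free: 08:00-12:15, 15:20-17:25 (invert busy blocks within the working day).
Leo free: 08:00-11:55, 14:00-14:35, 15:35-17:45.
Freya free: 09:10-11:00, 13:00-14:15.
Jun free: 12:40-16:55.
Clara ∩ Rosa: 08:50-09:25, 10:10-10:40, 10:50-11:30.
Clara ∩ Rosa ∩ Hana: 08:50-09:25, 10:10-10:40, 10:50-11:30.
Clara ∩ Rosa ∩ Hana ∩ Leo: 08:50-09:25, 10:10-10:40, 10:50-11:30.
Clara ∩ Rosa ∩ Hana ∩ Leo ∩ Freya: 09:10-09:25, 10:10-10:40, 10:50-11:00.
Clara ∩ Rosa ∩ Hana ∩ Leo ∩ Freya ∩ Jun: ∅.
There is no time when everyone is free.
There is no common window, so the total is 0 minutes.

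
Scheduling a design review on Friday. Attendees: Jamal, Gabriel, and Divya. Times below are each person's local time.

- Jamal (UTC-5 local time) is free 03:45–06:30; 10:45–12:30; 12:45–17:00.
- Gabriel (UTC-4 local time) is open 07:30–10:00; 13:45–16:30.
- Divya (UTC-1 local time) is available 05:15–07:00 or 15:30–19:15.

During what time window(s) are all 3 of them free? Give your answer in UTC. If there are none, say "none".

17:45-20:15

Jamal in UTC: 08:45-11:30, 15:45-17:30, 17:45-22:00 (add 5h to convert from UTC-5).
Gabriel in UTC: 11:30-14:00, 17:45-20:30 (add 4h to convert from UTC-4).
Divya in UTC: 06:15-08:00, 16:30-20:15 (add 1h to convert from UTC-1).
Jamal ∩ Gabriel: 17:45-20:30.
Jamal ∩ Gabriel ∩ Divya: 17:45-20:15.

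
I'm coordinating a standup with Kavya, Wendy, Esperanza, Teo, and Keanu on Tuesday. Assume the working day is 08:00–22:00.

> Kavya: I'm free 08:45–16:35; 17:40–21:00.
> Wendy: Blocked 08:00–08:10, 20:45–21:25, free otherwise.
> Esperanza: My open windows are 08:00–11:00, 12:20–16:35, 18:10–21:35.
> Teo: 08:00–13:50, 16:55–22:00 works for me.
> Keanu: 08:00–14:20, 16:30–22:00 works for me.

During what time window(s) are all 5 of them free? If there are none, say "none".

Kavya free: 08:45-16:35, 17:40-21:00.
Wendy free: 08:10-20:45, 21:25-22:00 (invert busy blocks within the working day).
Esperanza free: 08:00-11:00, 12:20-16:35, 18:10-21:35.
Teo free: 08:00-13:50, 16:55-22:00.
Keanu free: 08:00-14:20, 16:30-22:00.
Kavya ∩ Wendy: 08:45-16:35, 17:40-20:45.
Kavya ∩ Wendy ∩ Esperanza: 08:45-11:00, 12:20-16:35, 18:10-20:45.
Kavya ∩ Wendy ∩ Esperanza ∩ Teo: 08:45-11:00, 12:20-13:50, 18:10-20:45.
Kavya ∩ Wendy ∩ Esperanza ∩ Teo ∩ Keanu: 08:45-11:00, 12:20-13:50, 18:10-20:45.

08:45-11:00, 12:20-13:50, 18:10-20:45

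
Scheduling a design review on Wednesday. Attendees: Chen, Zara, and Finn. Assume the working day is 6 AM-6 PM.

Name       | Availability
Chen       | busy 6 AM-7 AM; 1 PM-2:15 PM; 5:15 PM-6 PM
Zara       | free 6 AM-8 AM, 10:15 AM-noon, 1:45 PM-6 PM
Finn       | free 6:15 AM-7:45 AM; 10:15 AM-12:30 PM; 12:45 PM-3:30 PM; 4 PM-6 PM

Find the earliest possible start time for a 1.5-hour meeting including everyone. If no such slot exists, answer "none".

Chen free: 07:00-13:00, 14:15-17:15 (invert busy blocks within the working day).
Zara free: 06:00-08:00, 10:15-12:00, 13:45-18:00.
Finn free: 06:15-07:45, 10:15-12:30, 12:45-15:30, 16:00-18:00.
Chen ∩ Zara: 07:00-08:00, 10:15-12:00, 14:15-17:15.
Chen ∩ Zara ∩ Finn: 07:00-07:45, 10:15-12:00, 14:15-15:30, 16:00-17:15.
The first common window of at least 90 minutes is 10:15-12:00, so the earliest start is 10:15.

10:15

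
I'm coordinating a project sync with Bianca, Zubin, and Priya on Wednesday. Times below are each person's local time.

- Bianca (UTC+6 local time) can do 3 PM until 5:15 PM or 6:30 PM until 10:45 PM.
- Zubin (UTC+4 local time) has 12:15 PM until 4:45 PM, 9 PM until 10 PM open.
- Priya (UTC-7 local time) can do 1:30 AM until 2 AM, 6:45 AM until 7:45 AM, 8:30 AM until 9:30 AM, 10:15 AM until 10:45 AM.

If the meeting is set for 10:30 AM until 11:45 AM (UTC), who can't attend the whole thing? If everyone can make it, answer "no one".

Bianca in UTC: 09:00-11:15, 12:30-16:45 (subtract 6h to convert from UTC+6).
Zubin in UTC: 08:15-12:45, 17:00-18:00 (subtract 4h to convert from UTC+4).
Priya in UTC: 08:30-09:00, 13:45-14:45, 15:30-16:30, 17:15-17:45 (add 7h to convert from UTC-7).
Bianca: not fully free for 10:30-11:45. Zubin: free for 10:30-11:45. Priya: not fully free for 10:30-11:45.

Bianca, Priya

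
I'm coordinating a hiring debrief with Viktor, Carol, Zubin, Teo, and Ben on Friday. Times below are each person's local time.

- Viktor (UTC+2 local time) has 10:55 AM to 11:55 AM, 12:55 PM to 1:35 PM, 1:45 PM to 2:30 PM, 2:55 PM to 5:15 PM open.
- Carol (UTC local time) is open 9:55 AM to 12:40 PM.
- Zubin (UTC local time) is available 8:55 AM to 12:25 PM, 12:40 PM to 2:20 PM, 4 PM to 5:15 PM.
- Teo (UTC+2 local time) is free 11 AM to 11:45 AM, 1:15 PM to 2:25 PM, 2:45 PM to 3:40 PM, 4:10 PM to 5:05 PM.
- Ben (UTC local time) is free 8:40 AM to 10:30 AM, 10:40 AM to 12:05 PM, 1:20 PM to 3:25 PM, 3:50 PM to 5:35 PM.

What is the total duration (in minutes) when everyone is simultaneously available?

Viktor in UTC: 08:55-09:55, 10:55-11:35, 11:45-12:30, 12:55-15:15 (subtract 2h to convert from UTC+2).
Carol in UTC: 09:55-12:40.
Zubin in UTC: 08:55-12:25, 12:40-14:20, 16:00-17:15.
Teo in UTC: 09:00-09:45, 11:15-12:25, 12:45-13:40, 14:10-15:05 (subtract 2h to convert from UTC+2).
Ben in UTC: 08:40-10:30, 10:40-12:05, 13:20-15:25, 15:50-17:35.
Viktor ∩ Carol: 10:55-11:35, 11:45-12:30.
Viktor ∩ Carol ∩ Zubin: 10:55-11:35, 11:45-12:25.
Viktor ∩ Carol ∩ Zubin ∩ Teo: 11:15-11:35, 11:45-12:25.
Viktor ∩ Carol ∩ Zubin ∩ Teo ∩ Ben: 11:15-11:35, 11:45-12:05.
Summing the common windows: 20 + 20 = 40 minutes.

40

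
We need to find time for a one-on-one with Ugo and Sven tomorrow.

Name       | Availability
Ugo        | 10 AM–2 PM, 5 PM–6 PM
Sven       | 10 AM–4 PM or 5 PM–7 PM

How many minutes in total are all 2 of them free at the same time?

Ugo ∩ Sven: 10:00-14:00, 17:00-18:00.
Summing the common windows: 240 + 60 = 300 minutes.

300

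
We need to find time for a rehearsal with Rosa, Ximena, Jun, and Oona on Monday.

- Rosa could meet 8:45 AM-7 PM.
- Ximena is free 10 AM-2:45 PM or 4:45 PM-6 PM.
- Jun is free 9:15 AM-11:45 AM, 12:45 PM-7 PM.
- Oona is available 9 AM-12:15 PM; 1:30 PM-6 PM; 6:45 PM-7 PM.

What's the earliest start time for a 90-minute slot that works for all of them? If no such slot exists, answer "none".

Rosa ∩ Ximena: 10:00-14:45, 16:45-18:00.
Rosa ∩ Ximena ∩ Jun: 10:00-11:45, 12:45-14:45, 16:45-18:00.
Rosa ∩ Ximena ∩ Jun ∩ Oona: 10:00-11:45, 13:30-14:45, 16:45-18:00.
The first common window of at least 90 minutes is 10:00-11:45, so the earliest start is 10:00.

10:00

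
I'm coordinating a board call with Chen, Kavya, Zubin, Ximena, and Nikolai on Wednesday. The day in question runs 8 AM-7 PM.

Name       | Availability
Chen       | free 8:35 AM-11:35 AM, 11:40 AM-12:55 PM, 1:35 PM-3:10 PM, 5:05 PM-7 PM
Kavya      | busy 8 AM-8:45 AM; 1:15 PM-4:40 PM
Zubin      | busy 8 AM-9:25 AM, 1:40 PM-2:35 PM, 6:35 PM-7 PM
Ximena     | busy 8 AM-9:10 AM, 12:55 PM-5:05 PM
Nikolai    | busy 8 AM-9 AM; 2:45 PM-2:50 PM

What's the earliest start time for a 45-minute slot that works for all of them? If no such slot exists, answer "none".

09:25

Chen free: 08:35-11:35, 11:40-12:55, 13:35-15:10, 17:05-19:00.
Kavya free: 08:45-13:15, 16:40-19:00 (invert busy blocks within the working day).
Zubin free: 09:25-13:40, 14:35-18:35 (invert busy blocks within the working day).
Ximena free: 09:10-12:55, 17:05-19:00 (invert busy blocks within the working day).
Nikolai free: 09:00-14:45, 14:50-19:00 (invert busy blocks within the working day).
Chen ∩ Kavya: 08:45-11:35, 11:40-12:55, 17:05-19:00.
Chen ∩ Kavya ∩ Zubin: 09:25-11:35, 11:40-12:55, 17:05-18:35.
Chen ∩ Kavya ∩ Zubin ∩ Ximena: 09:25-11:35, 11:40-12:55, 17:05-18:35.
Chen ∩ Kavya ∩ Zubin ∩ Ximena ∩ Nikolai: 09:25-11:35, 11:40-12:55, 17:05-18:35.
So the common availability across everyone is 09:25-11:35, 11:40-12:55, 17:05-18:35.
The first common window of at least 45 minutes is 09:25-11:35, so the earliest start is 09:25.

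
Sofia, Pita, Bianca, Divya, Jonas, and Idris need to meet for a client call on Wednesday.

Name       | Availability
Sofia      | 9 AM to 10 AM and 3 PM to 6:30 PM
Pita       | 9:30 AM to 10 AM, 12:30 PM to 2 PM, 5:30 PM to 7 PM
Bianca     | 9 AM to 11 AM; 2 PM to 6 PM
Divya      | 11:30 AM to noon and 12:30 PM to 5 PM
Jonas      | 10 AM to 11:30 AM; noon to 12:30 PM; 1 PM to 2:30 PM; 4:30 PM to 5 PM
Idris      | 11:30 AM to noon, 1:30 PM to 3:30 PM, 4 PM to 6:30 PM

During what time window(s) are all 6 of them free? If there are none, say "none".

Sofia ∩ Pita: 09:30-10:00, 17:30-18:30.
Sofia ∩ Pita ∩ Bianca: 09:30-10:00, 17:30-18:00.
Sofia ∩ Pita ∩ Bianca ∩ Divya: ∅.
Sofia ∩ Pita ∩ Bianca ∩ Divya ∩ Jonas: ∅.
Sofia ∩ Pita ∩ Bianca ∩ Divya ∩ Jonas ∩ Idris: ∅.
There is no time when everyone is free.

none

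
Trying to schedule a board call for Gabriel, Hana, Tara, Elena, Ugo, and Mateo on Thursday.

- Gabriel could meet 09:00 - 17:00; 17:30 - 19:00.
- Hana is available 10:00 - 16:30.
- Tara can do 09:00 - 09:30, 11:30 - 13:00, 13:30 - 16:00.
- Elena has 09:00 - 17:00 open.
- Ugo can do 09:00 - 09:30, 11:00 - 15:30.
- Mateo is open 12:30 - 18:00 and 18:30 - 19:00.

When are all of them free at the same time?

Gabriel ∩ Hana: 10:00-16:30.
Gabriel ∩ Hana ∩ Tara: 11:30-13:00, 13:30-16:00.
Gabriel ∩ Hana ∩ Tara ∩ Elena: 11:30-13:00, 13:30-16:00.
Gabriel ∩ Hana ∩ Tara ∩ Elena ∩ Ugo: 11:30-13:00, 13:30-15:30.
Gabriel ∩ Hana ∩ Tara ∩ Elena ∩ Ugo ∩ Mateo: 12:30-13:00, 13:30-15:30.
Those are the intersection windows.

12:30-13:00, 13:30-15:30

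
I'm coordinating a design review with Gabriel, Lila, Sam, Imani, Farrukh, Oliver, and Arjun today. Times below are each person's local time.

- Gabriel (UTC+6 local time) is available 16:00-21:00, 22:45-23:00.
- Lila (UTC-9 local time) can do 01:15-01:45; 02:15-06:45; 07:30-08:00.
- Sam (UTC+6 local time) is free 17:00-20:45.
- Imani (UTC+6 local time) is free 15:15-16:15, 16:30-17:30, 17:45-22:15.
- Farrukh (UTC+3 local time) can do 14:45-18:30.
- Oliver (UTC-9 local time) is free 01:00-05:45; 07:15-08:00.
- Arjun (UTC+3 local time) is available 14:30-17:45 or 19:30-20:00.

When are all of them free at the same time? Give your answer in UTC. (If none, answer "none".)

11:45-14:45

Gabriel in UTC: 10:00-15:00, 16:45-17:00 (subtract 6h to convert from UTC+6).
Lila in UTC: 10:15-10:45, 11:15-15:45, 16:30-17:00 (add 9h to convert from UTC-9).
Sam in UTC: 11:00-14:45 (subtract 6h to convert from UTC+6).
Imani in UTC: 09:15-10:15, 10:30-11:30, 11:45-16:15 (subtract 6h to convert from UTC+6).
Farrukh in UTC: 11:45-15:30 (subtract 3h to convert from UTC+3).
Oliver in UTC: 10:00-14:45, 16:15-17:00 (add 9h to convert from UTC-9).
Arjun in UTC: 11:30-14:45, 16:30-17:00 (subtract 3h to convert from UTC+3).
Gabriel ∩ Lila: 10:15-10:45, 11:15-15:00, 16:45-17:00.
Gabriel ∩ Lila ∩ Sam: 11:15-14:45.
Gabriel ∩ Lila ∩ Sam ∩ Imani: 11:15-11:30, 11:45-14:45.
Gabriel ∩ Lila ∩ Sam ∩ Imani ∩ Farrukh: 11:45-14:45.
Gabriel ∩ Lila ∩ Sam ∩ Imani ∩ Farrukh ∩ Oliver: 11:45-14:45.
Gabriel ∩ Lila ∩ Sam ∩ Imani ∩ Farrukh ∩ Oliver ∩ Arjun: 11:45-14:45.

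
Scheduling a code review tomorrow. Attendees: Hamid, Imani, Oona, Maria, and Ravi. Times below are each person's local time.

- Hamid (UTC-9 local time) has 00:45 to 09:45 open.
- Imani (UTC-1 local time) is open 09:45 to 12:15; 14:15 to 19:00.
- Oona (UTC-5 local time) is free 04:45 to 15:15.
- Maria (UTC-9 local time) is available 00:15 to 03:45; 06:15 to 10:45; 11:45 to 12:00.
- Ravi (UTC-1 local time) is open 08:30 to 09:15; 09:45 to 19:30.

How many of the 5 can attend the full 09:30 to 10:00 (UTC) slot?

2

Hamid in UTC: 09:45-18:45 (add 9h to convert from UTC-9).
Imani in UTC: 10:45-13:15, 15:15-20:00 (add 1h to convert from UTC-1).
Oona in UTC: 09:45-20:15 (add 5h to convert from UTC-5).
Maria in UTC: 09:15-12:45, 15:15-19:45, 20:45-21:00 (add 9h to convert from UTC-9).
Ravi in UTC: 09:30-10:15, 10:45-20:30 (add 1h to convert from UTC-1).
Maria and Ravi can make the full 09:30-10:00 slot — that's 2.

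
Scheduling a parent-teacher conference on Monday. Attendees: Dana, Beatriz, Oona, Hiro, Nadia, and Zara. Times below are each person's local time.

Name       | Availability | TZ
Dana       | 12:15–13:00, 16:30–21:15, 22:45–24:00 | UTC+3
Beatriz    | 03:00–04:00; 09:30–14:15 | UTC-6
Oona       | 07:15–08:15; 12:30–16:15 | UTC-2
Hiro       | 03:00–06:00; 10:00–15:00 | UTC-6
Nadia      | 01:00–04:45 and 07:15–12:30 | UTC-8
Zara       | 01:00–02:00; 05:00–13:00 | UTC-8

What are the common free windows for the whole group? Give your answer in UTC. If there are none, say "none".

Dana in UTC: 09:15-10:00, 13:30-18:15, 19:45-21:00 (subtract 3h to convert from UTC+3).
Beatriz in UTC: 09:00-10:00, 15:30-20:15 (add 6h to convert from UTC-6).
Oona in UTC: 09:15-10:15, 14:30-18:15 (add 2h to convert from UTC-2).
Hiro in UTC: 09:00-12:00, 16:00-21:00 (add 6h to convert from UTC-6).
Nadia in UTC: 09:00-12:45, 15:15-20:30 (add 8h to convert from UTC-8).
Zara in UTC: 09:00-10:00, 13:00-21:00 (add 8h to convert from UTC-8).
Dana ∩ Beatriz: 09:15-10:00, 15:30-18:15, 19:45-20:15.
Dana ∩ Beatriz ∩ Oona: 09:15-10:00, 15:30-18:15.
Dana ∩ Beatriz ∩ Oona ∩ Hiro: 09:15-10:00, 16:00-18:15.
Dana ∩ Beatriz ∩ Oona ∩ Hiro ∩ Nadia: 09:15-10:00, 16:00-18:15.
Dana ∩ Beatriz ∩ Oona ∩ Hiro ∩ Nadia ∩ Zara: 09:15-10:00, 16:00-18:15.

09:15-10:00, 16:00-18:15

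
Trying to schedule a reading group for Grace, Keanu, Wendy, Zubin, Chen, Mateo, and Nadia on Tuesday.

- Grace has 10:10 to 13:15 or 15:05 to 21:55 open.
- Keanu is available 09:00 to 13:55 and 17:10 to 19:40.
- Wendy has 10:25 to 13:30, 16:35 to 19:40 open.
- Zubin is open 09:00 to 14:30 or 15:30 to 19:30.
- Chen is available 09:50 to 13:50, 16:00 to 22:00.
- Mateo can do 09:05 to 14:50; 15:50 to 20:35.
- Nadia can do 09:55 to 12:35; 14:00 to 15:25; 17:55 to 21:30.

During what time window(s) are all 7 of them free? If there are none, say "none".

10:25-12:35, 17:55-19:30

Grace ∩ Keanu: 10:10-13:15, 17:10-19:40.
Grace ∩ Keanu ∩ Wendy: 10:25-13:15, 17:10-19:40.
Grace ∩ Keanu ∩ Wendy ∩ Zubin: 10:25-13:15, 17:10-19:30.
Grace ∩ Keanu ∩ Wendy ∩ Zubin ∩ Chen: 10:25-13:15, 17:10-19:30.
Grace ∩ Keanu ∩ Wendy ∩ Zubin ∩ Chen ∩ Mateo: 10:25-13:15, 17:10-19:30.
Grace ∩ Keanu ∩ Wendy ∩ Zubin ∩ Chen ∩ Mateo ∩ Nadia: 10:25-12:35, 17:55-19:30.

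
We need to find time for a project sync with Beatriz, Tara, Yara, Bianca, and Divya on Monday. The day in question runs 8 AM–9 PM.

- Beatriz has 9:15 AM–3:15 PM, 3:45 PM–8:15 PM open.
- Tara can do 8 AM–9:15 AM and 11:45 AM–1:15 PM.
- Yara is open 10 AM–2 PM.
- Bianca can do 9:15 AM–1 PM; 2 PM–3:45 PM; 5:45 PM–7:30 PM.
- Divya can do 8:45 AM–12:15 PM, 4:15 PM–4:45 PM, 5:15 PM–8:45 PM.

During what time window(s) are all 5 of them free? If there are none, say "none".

Beatriz ∩ Tara: 11:45-13:15.
Beatriz ∩ Tara ∩ Yara: 11:45-13:15.
Beatriz ∩ Tara ∩ Yara ∩ Bianca: 11:45-13:00.
Beatriz ∩ Tara ∩ Yara ∩ Bianca ∩ Divya: 11:45-12:15.

11:45-12:15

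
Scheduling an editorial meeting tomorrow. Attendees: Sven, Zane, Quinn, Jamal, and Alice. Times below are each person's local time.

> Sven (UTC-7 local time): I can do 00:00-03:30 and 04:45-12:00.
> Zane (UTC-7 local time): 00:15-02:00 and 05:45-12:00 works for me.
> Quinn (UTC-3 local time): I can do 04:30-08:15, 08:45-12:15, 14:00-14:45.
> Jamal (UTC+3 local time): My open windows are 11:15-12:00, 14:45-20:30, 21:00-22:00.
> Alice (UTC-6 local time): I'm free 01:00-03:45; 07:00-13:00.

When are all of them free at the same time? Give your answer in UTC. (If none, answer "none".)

Sven in UTC: 07:00-10:30, 11:45-19:00 (add 7h to convert from UTC-7).
Zane in UTC: 07:15-09:00, 12:45-19:00 (add 7h to convert from UTC-7).
Quinn in UTC: 07:30-11:15, 11:45-15:15, 17:00-17:45 (add 3h to convert from UTC-3).
Jamal in UTC: 08:15-09:00, 11:45-17:30, 18:00-19:00 (subtract 3h to convert from UTC+3).
Alice in UTC: 07:00-09:45, 13:00-19:00 (add 6h to convert from UTC-6).
Sven ∩ Zane: 07:15-09:00, 12:45-19:00.
Sven ∩ Zane ∩ Quinn: 07:30-09:00, 12:45-15:15, 17:00-17:45.
Sven ∩ Zane ∩ Quinn ∩ Jamal: 08:15-09:00, 12:45-15:15, 17:00-17:30.
Sven ∩ Zane ∩ Quinn ∩ Jamal ∩ Alice: 08:15-09:00, 13:00-15:15, 17:00-17:30.

08:15-09:00, 13:00-15:15, 17:00-17:30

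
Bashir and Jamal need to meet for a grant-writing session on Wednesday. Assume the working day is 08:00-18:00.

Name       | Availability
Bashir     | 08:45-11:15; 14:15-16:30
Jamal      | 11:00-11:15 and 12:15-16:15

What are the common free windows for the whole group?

Bashir ∩ Jamal: 11:00-11:15, 14:15-16:15.

11:00-11:15, 14:15-16:15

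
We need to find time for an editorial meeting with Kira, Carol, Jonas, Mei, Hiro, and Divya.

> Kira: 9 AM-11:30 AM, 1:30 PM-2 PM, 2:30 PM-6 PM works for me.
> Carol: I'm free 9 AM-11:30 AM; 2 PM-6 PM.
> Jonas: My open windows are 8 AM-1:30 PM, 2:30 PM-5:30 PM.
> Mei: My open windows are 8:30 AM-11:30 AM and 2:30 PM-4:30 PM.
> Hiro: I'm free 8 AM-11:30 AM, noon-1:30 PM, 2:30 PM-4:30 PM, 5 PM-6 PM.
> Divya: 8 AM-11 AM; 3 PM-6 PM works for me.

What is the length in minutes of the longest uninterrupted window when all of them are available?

Kira ∩ Carol: 09:00-11:30, 14:30-18:00.
Kira ∩ Carol ∩ Jonas: 09:00-11:30, 14:30-17:30.
Kira ∩ Carol ∩ Jonas ∩ Mei: 09:00-11:30, 14:30-16:30.
Kira ∩ Carol ∩ Jonas ∩ Mei ∩ Hiro: 09:00-11:30, 14:30-16:30.
Kira ∩ Carol ∩ Jonas ∩ Mei ∩ Hiro ∩ Divya: 09:00-11:00, 15:00-16:30.
Those are the intersection windows.
The longest is 09:00-11:00 at 120 minutes.

120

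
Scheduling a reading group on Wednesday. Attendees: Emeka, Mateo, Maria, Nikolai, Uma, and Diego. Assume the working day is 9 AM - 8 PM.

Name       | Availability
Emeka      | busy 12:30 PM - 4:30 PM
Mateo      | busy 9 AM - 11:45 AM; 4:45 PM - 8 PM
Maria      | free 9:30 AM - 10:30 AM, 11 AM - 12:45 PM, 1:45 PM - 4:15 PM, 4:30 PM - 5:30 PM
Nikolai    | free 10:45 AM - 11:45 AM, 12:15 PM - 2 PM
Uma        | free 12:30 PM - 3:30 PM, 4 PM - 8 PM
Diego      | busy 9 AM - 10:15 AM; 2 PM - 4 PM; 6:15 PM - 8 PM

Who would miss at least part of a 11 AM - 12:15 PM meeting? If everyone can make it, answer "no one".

Emeka free: 09:00-12:30, 16:30-20:00 (invert busy blocks within the working day).
Mateo free: 11:45-16:45 (invert busy blocks within the working day).
Maria free: 09:30-10:30, 11:00-12:45, 13:45-16:15, 16:30-17:30.
Nikolai free: 10:45-11:45, 12:15-14:00.
Uma free: 12:30-15:30, 16:00-20:00.
Diego free: 10:15-14:00, 16:00-18:15 (invert busy blocks within the working day).
Emeka: free for 11:00-12:15. Mateo: not fully free for 11:00-12:15. Maria: free for 11:00-12:15. Nikolai: not fully free for 11:00-12:15. Uma: not fully free for 11:00-12:15. Diego: free for 11:00-12:15.

Mateo, Nikolai, Uma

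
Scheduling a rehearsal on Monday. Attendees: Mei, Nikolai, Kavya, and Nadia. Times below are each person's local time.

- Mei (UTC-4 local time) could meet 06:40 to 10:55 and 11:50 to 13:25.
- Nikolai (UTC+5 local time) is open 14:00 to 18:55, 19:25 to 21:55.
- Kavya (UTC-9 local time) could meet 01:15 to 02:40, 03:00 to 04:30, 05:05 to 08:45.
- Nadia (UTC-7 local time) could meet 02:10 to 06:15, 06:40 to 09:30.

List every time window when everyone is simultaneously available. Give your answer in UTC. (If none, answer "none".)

10:40-11:40, 12:00-13:15, 14:25-14:55, 15:50-16:30

Mei in UTC: 10:40-14:55, 15:50-17:25 (add 4h to convert from UTC-4).
Nikolai in UTC: 09:00-13:55, 14:25-16:55 (subtract 5h to convert from UTC+5).
Kavya in UTC: 10:15-11:40, 12:00-13:30, 14:05-17:45 (add 9h to convert from UTC-9).
Nadia in UTC: 09:10-13:15, 13:40-16:30 (add 7h to convert from UTC-7).
Mei ∩ Nikolai: 10:40-13:55, 14:25-14:55, 15:50-16:55.
Mei ∩ Nikolai ∩ Kavya: 10:40-11:40, 12:00-13:30, 14:25-14:55, 15:50-16:55.
Mei ∩ Nikolai ∩ Kavya ∩ Nadia: 10:40-11:40, 12:00-13:15, 14:25-14:55, 15:50-16:30.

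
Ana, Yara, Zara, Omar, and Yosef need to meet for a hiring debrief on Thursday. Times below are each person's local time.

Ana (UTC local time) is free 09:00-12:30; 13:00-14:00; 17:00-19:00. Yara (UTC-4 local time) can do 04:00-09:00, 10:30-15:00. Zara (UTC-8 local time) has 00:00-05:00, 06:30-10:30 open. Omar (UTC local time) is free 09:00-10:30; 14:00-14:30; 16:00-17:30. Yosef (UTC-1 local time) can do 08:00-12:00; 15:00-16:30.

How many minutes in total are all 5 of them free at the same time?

Ana in UTC: 09:00-12:30, 13:00-14:00, 17:00-19:00.
Yara in UTC: 08:00-13:00, 14:30-19:00 (add 4h to convert from UTC-4).
Zara in UTC: 08:00-13:00, 14:30-18:30 (add 8h to convert from UTC-8).
Omar in UTC: 09:00-10:30, 14:00-14:30, 16:00-17:30.
Yosef in UTC: 09:00-13:00, 16:00-17:30 (add 1h to convert from UTC-1).
Ana ∩ Yara: 09:00-12:30, 17:00-19:00.
Ana ∩ Yara ∩ Zara: 09:00-12:30, 17:00-18:30.
Ana ∩ Yara ∩ Zara ∩ Omar: 09:00-10:30, 17:00-17:30.
Ana ∩ Yara ∩ Zara ∩ Omar ∩ Yosef: 09:00-10:30, 17:00-17:30.
So the common availability across everyone is 09:00-10:30, 17:00-17:30.
Summing the common windows: 90 + 30 = 120 minutes.

120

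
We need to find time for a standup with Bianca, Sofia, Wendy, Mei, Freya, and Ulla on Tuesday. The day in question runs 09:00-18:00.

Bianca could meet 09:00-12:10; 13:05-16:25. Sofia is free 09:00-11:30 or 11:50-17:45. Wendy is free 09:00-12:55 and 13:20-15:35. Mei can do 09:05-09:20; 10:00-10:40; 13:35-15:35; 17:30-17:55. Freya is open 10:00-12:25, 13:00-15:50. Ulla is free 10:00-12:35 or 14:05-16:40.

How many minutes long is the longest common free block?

Bianca ∩ Sofia: 09:00-11:30, 11:50-12:10, 13:05-16:25.
Bianca ∩ Sofia ∩ Wendy: 09:00-11:30, 11:50-12:10, 13:20-15:35.
Bianca ∩ Sofia ∩ Wendy ∩ Mei: 09:05-09:20, 10:00-10:40, 13:35-15:35.
Bianca ∩ Sofia ∩ Wendy ∩ Mei ∩ Freya: 10:00-10:40, 13:35-15:35.
Bianca ∩ Sofia ∩ Wendy ∩ Mei ∩ Freya ∩ Ulla: 10:00-10:40, 14:05-15:35.
The longest is 14:05-15:35 at 90 minutes.

90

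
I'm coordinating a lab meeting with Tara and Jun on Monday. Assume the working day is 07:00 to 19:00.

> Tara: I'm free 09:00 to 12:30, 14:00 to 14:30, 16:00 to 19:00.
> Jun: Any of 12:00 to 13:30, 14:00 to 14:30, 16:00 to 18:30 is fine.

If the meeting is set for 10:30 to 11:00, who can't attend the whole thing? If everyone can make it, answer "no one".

Tara: free for 10:30-11:00. Jun: not fully free for 10:30-11:00.

Jun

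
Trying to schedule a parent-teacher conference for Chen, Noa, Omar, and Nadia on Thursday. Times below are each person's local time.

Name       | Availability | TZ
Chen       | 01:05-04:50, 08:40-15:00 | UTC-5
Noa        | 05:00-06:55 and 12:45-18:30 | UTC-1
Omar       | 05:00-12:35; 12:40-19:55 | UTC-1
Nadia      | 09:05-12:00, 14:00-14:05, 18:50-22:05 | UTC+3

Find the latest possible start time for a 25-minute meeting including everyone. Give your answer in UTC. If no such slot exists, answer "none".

18:40

Chen in UTC: 06:05-09:50, 13:40-20:00 (add 5h to convert from UTC-5).
Noa in UTC: 06:00-07:55, 13:45-19:30 (add 1h to convert from UTC-1).
Omar in UTC: 06:00-13:35, 13:40-20:55 (add 1h to convert from UTC-1).
Nadia in UTC: 06:05-09:00, 11:00-11:05, 15:50-19:05 (subtract 3h to convert from UTC+3).
Chen ∩ Noa: 06:05-07:55, 13:45-19:30.
Chen ∩ Noa ∩ Omar: 06:05-07:55, 13:45-19:30.
Chen ∩ Noa ∩ Omar ∩ Nadia: 06:05-07:55, 15:50-19:05.
Those are the intersection windows.
The last common window of at least 25 minutes is 15:50-19:05; a 25-minute meeting can start as late as 18:40 and still end by 19:05.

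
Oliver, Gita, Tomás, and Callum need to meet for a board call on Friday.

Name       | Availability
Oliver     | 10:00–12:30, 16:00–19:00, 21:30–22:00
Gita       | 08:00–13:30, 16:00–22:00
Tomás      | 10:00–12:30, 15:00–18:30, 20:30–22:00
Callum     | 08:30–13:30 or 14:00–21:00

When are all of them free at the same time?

10:00-12:30, 16:00-18:30

Oliver ∩ Gita: 10:00-12:30, 16:00-19:00, 21:30-22:00.
Oliver ∩ Gita ∩ Tomás: 10:00-12:30, 16:00-18:30, 21:30-22:00.
Oliver ∩ Gita ∩ Tomás ∩ Callum: 10:00-12:30, 16:00-18:30.
So the common availability across everyone is 10:00-12:30, 16:00-18:30.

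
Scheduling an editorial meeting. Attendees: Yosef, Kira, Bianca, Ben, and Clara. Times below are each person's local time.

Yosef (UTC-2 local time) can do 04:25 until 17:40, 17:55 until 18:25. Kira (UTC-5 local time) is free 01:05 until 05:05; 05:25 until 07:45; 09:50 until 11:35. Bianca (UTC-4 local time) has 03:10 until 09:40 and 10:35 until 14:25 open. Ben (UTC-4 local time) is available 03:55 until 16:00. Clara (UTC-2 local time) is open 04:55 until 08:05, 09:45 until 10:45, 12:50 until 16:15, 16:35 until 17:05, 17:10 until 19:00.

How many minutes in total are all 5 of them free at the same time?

295

Yosef in UTC: 06:25-19:40, 19:55-20:25 (add 2h to convert from UTC-2).
Kira in UTC: 06:05-10:05, 10:25-12:45, 14:50-16:35 (add 5h to convert from UTC-5).
Bianca in UTC: 07:10-13:40, 14:35-18:25 (add 4h to convert from UTC-4).
Ben in UTC: 07:55-20:00 (add 4h to convert from UTC-4).
Clara in UTC: 06:55-10:05, 11:45-12:45, 14:50-18:15, 18:35-19:05, 19:10-21:00 (add 2h to convert from UTC-2).
Yosef ∩ Kira: 06:25-10:05, 10:25-12:45, 14:50-16:35.
Yosef ∩ Kira ∩ Bianca: 07:10-10:05, 10:25-12:45, 14:50-16:35.
Yosef ∩ Kira ∩ Bianca ∩ Ben: 07:55-10:05, 10:25-12:45, 14:50-16:35.
Yosef ∩ Kira ∩ Bianca ∩ Ben ∩ Clara: 07:55-10:05, 11:45-12:45, 14:50-16:35.
So the common availability across everyone is 07:55-10:05, 11:45-12:45, 14:50-16:35.
Summing the common windows: 130 + 60 + 105 = 295 minutes.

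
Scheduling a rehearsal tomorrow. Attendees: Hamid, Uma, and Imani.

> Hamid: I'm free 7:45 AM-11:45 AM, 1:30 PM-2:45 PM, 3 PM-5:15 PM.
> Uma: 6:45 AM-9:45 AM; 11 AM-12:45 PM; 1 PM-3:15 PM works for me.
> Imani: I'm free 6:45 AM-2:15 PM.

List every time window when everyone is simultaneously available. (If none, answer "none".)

07:45-09:45, 11:00-11:45, 13:30-14:15

Hamid ∩ Uma: 07:45-09:45, 11:00-11:45, 13:30-14:45, 15:00-15:15.
Hamid ∩ Uma ∩ Imani: 07:45-09:45, 11:00-11:45, 13:30-14:15.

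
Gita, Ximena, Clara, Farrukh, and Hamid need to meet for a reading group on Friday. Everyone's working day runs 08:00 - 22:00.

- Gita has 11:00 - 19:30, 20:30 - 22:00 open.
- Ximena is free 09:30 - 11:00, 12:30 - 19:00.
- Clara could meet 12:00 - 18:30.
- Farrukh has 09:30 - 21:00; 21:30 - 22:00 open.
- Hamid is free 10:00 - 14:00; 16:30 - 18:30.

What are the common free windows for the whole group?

Gita ∩ Ximena: 12:30-19:00.
Gita ∩ Ximena ∩ Clara: 12:30-18:30.
Gita ∩ Ximena ∩ Clara ∩ Farrukh: 12:30-18:30.
Gita ∩ Ximena ∩ Clara ∩ Farrukh ∩ Hamid: 12:30-14:00, 16:30-18:30.

12:30-14:00, 16:30-18:30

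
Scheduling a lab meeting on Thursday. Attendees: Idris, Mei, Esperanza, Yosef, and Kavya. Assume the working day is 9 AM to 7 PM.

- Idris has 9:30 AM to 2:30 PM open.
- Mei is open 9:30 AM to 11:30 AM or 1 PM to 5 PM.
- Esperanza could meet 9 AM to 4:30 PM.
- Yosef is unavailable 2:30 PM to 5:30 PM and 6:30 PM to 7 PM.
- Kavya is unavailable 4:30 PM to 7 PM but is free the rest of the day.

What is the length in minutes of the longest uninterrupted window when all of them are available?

120

Idris free: 09:30-14:30.
Mei free: 09:30-11:30, 13:00-17:00.
Esperanza free: 09:00-16:30.
Yosef free: 09:00-14:30, 17:30-18:30 (invert busy blocks within the working day).
Kavya free: 09:00-16:30 (invert busy blocks within the working day).
Idris ∩ Mei: 09:30-11:30, 13:00-14:30.
Idris ∩ Mei ∩ Esperanza: 09:30-11:30, 13:00-14:30.
Idris ∩ Mei ∩ Esperanza ∩ Yosef: 09:30-11:30, 13:00-14:30.
Idris ∩ Mei ∩ Esperanza ∩ Yosef ∩ Kavya: 09:30-11:30, 13:00-14:30.
So the common availability across everyone is 09:30-11:30, 13:00-14:30.
The longest is 09:30-11:30 at 120 minutes.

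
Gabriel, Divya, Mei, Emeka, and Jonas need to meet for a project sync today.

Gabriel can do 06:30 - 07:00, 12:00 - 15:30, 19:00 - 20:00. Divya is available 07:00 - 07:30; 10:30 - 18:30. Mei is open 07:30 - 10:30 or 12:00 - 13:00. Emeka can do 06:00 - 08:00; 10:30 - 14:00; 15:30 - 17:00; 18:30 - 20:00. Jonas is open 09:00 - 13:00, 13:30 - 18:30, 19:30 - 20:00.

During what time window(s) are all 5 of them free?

12:00-13:00

Gabriel ∩ Divya: 12:00-15:30.
Gabriel ∩ Divya ∩ Mei: 12:00-13:00.
Gabriel ∩ Divya ∩ Mei ∩ Emeka: 12:00-13:00.
Gabriel ∩ Divya ∩ Mei ∩ Emeka ∩ Jonas: 12:00-13:00.
Those are the intersection windows.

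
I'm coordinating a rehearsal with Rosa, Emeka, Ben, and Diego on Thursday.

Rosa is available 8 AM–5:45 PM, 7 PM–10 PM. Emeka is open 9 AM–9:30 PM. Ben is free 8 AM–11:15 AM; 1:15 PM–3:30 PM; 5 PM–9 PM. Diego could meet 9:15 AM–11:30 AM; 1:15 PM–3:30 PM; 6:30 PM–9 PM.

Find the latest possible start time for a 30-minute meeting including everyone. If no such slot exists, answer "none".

20:30

Rosa ∩ Emeka: 09:00-17:45, 19:00-21:30.
Rosa ∩ Emeka ∩ Ben: 09:00-11:15, 13:15-15:30, 17:00-17:45, 19:00-21:00.
Rosa ∩ Emeka ∩ Ben ∩ Diego: 09:15-11:15, 13:15-15:30, 19:00-21:00.
The last common window of at least 30 minutes is 19:00-21:00; a 30-minute meeting can start as late as 20:30 and still end by 21:00.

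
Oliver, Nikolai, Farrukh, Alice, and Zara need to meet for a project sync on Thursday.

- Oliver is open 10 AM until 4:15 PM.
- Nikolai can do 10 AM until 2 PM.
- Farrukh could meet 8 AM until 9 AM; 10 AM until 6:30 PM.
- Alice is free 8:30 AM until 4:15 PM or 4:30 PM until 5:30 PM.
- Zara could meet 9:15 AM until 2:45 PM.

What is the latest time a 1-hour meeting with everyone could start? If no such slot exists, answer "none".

13:00

Oliver ∩ Nikolai: 10:00-14:00.
Oliver ∩ Nikolai ∩ Farrukh: 10:00-14:00.
Oliver ∩ Nikolai ∩ Farrukh ∩ Alice: 10:00-14:00.
Oliver ∩ Nikolai ∩ Farrukh ∩ Alice ∩ Zara: 10:00-14:00.
The last common window of at least 60 minutes is 10:00-14:00; a 60-minute meeting can start as late as 13:00 and still end by 14:00.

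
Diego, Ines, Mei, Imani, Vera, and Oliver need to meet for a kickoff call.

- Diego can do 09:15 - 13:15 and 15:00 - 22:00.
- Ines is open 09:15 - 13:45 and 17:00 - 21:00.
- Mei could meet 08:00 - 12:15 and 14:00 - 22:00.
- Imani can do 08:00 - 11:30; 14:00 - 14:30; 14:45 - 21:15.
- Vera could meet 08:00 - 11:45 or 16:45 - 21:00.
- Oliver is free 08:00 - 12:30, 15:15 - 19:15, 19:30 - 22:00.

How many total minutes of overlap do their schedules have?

Diego ∩ Ines: 09:15-13:15, 17:00-21:00.
Diego ∩ Ines ∩ Mei: 09:15-12:15, 17:00-21:00.
Diego ∩ Ines ∩ Mei ∩ Imani: 09:15-11:30, 17:00-21:00.
Diego ∩ Ines ∩ Mei ∩ Imani ∩ Vera: 09:15-11:30, 17:00-21:00.
Diego ∩ Ines ∩ Mei ∩ Imani ∩ Vera ∩ Oliver: 09:15-11:30, 17:00-19:15, 19:30-21:00.
Summing the common windows: 135 + 135 + 90 = 360 minutes.

360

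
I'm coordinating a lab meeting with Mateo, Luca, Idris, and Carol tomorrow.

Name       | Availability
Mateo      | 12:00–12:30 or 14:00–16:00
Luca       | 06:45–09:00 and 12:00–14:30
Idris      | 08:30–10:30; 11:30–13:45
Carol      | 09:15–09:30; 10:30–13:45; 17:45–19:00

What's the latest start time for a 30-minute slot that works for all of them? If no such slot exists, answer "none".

Mateo ∩ Luca: 12:00-12:30, 14:00-14:30.
Mateo ∩ Luca ∩ Idris: 12:00-12:30.
Mateo ∩ Luca ∩ Idris ∩ Carol: 12:00-12:30.
The last common window of at least 30 minutes is 12:00-12:30; a 30-minute meeting can start as late as 12:00 and still end by 12:30.

12:00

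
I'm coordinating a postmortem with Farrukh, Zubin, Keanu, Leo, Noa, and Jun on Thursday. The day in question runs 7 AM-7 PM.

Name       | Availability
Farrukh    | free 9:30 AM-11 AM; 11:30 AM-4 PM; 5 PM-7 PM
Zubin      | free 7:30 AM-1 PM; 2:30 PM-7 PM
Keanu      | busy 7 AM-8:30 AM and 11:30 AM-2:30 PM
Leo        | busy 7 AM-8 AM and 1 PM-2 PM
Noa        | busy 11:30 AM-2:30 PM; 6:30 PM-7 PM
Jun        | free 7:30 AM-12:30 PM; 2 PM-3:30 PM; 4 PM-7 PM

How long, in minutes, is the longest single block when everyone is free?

Farrukh free: 09:30-11:00, 11:30-16:00, 17:00-19:00.
Zubin free: 07:30-13:00, 14:30-19:00.
Keanu free: 08:30-11:30, 14:30-19:00 (invert busy blocks within the working day).
Leo free: 08:00-13:00, 14:00-19:00 (invert busy blocks within the working day).
Noa free: 07:00-11:30, 14:30-18:30 (invert busy blocks within the working day).
Jun free: 07:30-12:30, 14:00-15:30, 16:00-19:00.
Farrukh ∩ Zubin: 09:30-11:00, 11:30-13:00, 14:30-16:00, 17:00-19:00.
Farrukh ∩ Zubin ∩ Keanu: 09:30-11:00, 14:30-16:00, 17:00-19:00.
Farrukh ∩ Zubin ∩ Keanu ∩ Leo: 09:30-11:00, 14:30-16:00, 17:00-19:00.
Farrukh ∩ Zubin ∩ Keanu ∩ Leo ∩ Noa: 09:30-11:00, 14:30-16:00, 17:00-18:30.
Farrukh ∩ Zubin ∩ Keanu ∩ Leo ∩ Noa ∩ Jun: 09:30-11:00, 14:30-15:30, 17:00-18:30.
The longest is 09:30-11:00 at 90 minutes.

90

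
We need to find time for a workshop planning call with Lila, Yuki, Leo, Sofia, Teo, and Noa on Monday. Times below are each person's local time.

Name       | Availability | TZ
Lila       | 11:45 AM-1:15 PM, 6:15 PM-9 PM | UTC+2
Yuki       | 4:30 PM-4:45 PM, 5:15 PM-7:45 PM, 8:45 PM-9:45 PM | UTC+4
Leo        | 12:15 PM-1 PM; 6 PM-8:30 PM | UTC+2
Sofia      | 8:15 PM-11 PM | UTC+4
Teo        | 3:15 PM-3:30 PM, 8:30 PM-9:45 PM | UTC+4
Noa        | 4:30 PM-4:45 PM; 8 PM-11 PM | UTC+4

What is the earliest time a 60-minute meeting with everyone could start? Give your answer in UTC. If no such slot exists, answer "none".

16:45

Lila in UTC: 09:45-11:15, 16:15-19:00 (subtract 2h to convert from UTC+2).
Yuki in UTC: 12:30-12:45, 13:15-15:45, 16:45-17:45 (subtract 4h to convert from UTC+4).
Leo in UTC: 10:15-11:00, 16:00-18:30 (subtract 2h to convert from UTC+2).
Sofia in UTC: 16:15-19:00 (subtract 4h to convert from UTC+4).
Teo in UTC: 11:15-11:30, 16:30-17:45 (subtract 4h to convert from UTC+4).
Noa in UTC: 12:30-12:45, 16:00-19:00 (subtract 4h to convert from UTC+4).
Lila ∩ Yuki: 16:45-17:45.
Lila ∩ Yuki ∩ Leo: 16:45-17:45.
Lila ∩ Yuki ∩ Leo ∩ Sofia: 16:45-17:45.
Lila ∩ Yuki ∩ Leo ∩ Sofia ∩ Teo: 16:45-17:45.
Lila ∩ Yuki ∩ Leo ∩ Sofia ∩ Teo ∩ Noa: 16:45-17:45.
The first common window of at least 60 minutes is 16:45-17:45, so the earliest start is 16:45.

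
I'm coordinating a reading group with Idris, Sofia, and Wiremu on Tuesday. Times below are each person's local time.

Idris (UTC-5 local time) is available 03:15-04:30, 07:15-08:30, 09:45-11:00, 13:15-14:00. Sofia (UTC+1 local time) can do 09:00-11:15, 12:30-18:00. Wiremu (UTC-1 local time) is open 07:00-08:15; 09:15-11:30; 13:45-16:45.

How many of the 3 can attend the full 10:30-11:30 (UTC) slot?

Idris in UTC: 08:15-09:30, 12:15-13:30, 14:45-16:00, 18:15-19:00 (add 5h to convert from UTC-5).
Sofia in UTC: 08:00-10:15, 11:30-17:00 (subtract 1h to convert from UTC+1).
Wiremu in UTC: 08:00-09:15, 10:15-12:30, 14:45-17:45 (add 1h to convert from UTC-1).
Wiremu can make the full 10:30-11:30 slot — that's 1.

1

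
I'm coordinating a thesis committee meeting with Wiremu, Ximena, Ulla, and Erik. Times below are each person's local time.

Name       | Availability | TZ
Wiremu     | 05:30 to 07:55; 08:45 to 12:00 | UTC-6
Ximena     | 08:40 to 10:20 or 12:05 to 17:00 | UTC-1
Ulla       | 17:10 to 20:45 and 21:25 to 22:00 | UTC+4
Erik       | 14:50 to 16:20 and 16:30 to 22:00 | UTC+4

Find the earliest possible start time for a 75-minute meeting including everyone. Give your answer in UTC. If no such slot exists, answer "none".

14:45

Wiremu in UTC: 11:30-13:55, 14:45-18:00 (add 6h to convert from UTC-6).
Ximena in UTC: 09:40-11:20, 13:05-18:00 (add 1h to convert from UTC-1).
Ulla in UTC: 13:10-16:45, 17:25-18:00 (subtract 4h to convert from UTC+4).
Erik in UTC: 10:50-12:20, 12:30-18:00 (subtract 4h to convert from UTC+4).
Wiremu ∩ Ximena: 13:05-13:55, 14:45-18:00.
Wiremu ∩ Ximena ∩ Ulla: 13:10-13:55, 14:45-16:45, 17:25-18:00.
Wiremu ∩ Ximena ∩ Ulla ∩ Erik: 13:10-13:55, 14:45-16:45, 17:25-18:00.
The first common window of at least 75 minutes is 14:45-16:45, so the earliest start is 14:45.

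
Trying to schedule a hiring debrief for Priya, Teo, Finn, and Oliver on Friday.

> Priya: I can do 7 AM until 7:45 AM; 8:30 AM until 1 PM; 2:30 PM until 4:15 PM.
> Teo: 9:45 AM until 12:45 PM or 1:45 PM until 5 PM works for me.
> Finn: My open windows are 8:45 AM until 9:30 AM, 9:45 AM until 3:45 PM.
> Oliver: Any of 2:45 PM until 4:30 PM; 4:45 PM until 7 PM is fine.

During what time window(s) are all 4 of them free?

Priya ∩ Teo: 09:45-12:45, 14:30-16:15.
Priya ∩ Teo ∩ Finn: 09:45-12:45, 14:30-15:45.
Priya ∩ Teo ∩ Finn ∩ Oliver: 14:45-15:45.

14:45-15:45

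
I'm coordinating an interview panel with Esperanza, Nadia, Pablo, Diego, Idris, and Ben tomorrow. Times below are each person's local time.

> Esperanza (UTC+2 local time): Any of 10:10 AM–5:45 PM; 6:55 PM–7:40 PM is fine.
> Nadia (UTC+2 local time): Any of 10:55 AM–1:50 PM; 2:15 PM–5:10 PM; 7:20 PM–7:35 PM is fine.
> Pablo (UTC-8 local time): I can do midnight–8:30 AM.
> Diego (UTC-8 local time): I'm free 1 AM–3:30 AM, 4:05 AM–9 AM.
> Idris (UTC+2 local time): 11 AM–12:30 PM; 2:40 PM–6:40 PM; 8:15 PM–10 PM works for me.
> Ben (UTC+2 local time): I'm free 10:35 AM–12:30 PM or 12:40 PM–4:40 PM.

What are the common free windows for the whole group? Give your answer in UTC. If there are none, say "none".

Esperanza in UTC: 08:10-15:45, 16:55-17:40 (subtract 2h to convert from UTC+2).
Nadia in UTC: 08:55-11:50, 12:15-15:10, 17:20-17:35 (subtract 2h to convert from UTC+2).
Pablo in UTC: 08:00-16:30 (add 8h to convert from UTC-8).
Diego in UTC: 09:00-11:30, 12:05-17:00 (add 8h to convert from UTC-8).
Idris in UTC: 09:00-10:30, 12:40-16:40, 18:15-20:00 (subtract 2h to convert from UTC+2).
Ben in UTC: 08:35-10:30, 10:40-14:40 (subtract 2h to convert from UTC+2).
Esperanza ∩ Nadia: 08:55-11:50, 12:15-15:10, 17:20-17:35.
Esperanza ∩ Nadia ∩ Pablo: 08:55-11:50, 12:15-15:10.
Esperanza ∩ Nadia ∩ Pablo ∩ Diego: 09:00-11:30, 12:15-15:10.
Esperanza ∩ Nadia ∩ Pablo ∩ Diego ∩ Idris: 09:00-10:30, 12:40-15:10.
Esperanza ∩ Nadia ∩ Pablo ∩ Diego ∩ Idris ∩ Ben: 09:00-10:30, 12:40-14:40.

09:00-10:30, 12:40-14:40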